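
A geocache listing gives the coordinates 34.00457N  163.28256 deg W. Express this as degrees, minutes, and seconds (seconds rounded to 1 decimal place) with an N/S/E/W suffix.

34°00′16.5″ N, 163°16′57.2″ W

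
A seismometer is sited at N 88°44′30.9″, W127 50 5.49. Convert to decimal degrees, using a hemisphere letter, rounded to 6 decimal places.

88.741917° N, 127.834858° W

Lat: 88° + 44/60 + 30.9/3600 = 88 + 0.733333 + 0.008583 = 88.7419167
Lon: 50′ + 5.49″ = 50.09150′; 127 + 50.09150/60 = 127.8348583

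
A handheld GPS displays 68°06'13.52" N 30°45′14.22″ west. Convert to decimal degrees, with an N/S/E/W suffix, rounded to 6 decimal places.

Latitude: 6′ + 13.52″ = 6.22533′; 68 + 6.22533/60 = 68.1037556
Longitude: 45′ + 14.22″ = 45.23700′; 30 + 45.23700/60 = 30.7539500

68.103756° N, 30.753950° W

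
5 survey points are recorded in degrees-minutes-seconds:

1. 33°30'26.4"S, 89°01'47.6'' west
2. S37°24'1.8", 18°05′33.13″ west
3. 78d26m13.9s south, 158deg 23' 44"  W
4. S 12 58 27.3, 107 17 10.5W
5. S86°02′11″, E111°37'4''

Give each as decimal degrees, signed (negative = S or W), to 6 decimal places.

Point 1:
  Lat: 33 + 30/60 + 26.4/3600 = 33.5073333
  S ⇒ negate
  λ: 89° + 1/60 + 47.6/3600 = 89 + 0.016667 + 0.013222 = 89.0298889
  W ⇒ negate
Point 2:
  Lat: 37° + 24/60 + 1.8/3600 = 37 + 0.400000 + 0.000500 = 37.4005000
  S ⇒ negate
  λ: 18 + 5/60 + 33.13/3600 = 18.0925361
  W ⇒ negate
Point 3:
  Latitude: 78 + 26/60 + 13.9/3600 = 78.4371944
  S ⇒ negate
  Lon: 158 + 23/60 + 44/3600 = 158.3955556
  W → negative
Point 4:
  Lat: 12 + 58/60 + 27.3/3600 = 12.9742500
  hemisphere S, so the sign is −
  Longitude: 17′ + 10.5″ = 17.17500′; 107 + 17.17500/60 = 107.2862500
  W ⇒ negate
Point 5:
  φ: 86° + 2/60 + 11/3600 = 86 + 0.033333 + 0.003056 = 86.0363889
  hemisphere S, so the sign is −
  λ: 37′ + 4″ = 37.06667′; 111 + 37.06667/60 = 111.6177778
  E → positive

1. -33.507333, -89.029889
2. -37.400500, -18.092536
3. -78.437194, -158.395556
4. -12.974250, -107.286250
5. -86.036389, 111.617778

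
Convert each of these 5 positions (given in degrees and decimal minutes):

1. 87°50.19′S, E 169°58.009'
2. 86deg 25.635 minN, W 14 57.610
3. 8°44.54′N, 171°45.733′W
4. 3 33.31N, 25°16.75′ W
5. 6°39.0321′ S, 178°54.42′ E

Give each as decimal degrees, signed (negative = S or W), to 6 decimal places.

Point 1:
  Latitude: 87 + 50.19/60 = 87.8365000
  hemisphere S, so the sign is −
  λ: 58.009′ = 0.966817°; total 169.9668167
  E → positive
Point 2:
  Latitude: 86 + 25.635/60 = 86.4272500
  N → positive
  Longitude: 14 + 57.61/60 = 14.9601667
  hemisphere W, so the sign is −
Point 3:
  Latitude: 44.54′ = 0.742333°; total 8.7423333
  N ⇒ keep positive
  λ: 171 + 45.733/60 = 171.7622167
  W → negative
Point 4:
  Latitude: 33.31′ = 0.555167°; total 3.5551667
  N → positive
  Lon: 25 + 16.75/60 = 25.2791667
  W → negative
Point 5:
  Lat: 39.0321′ = 0.650535°; total 6.6505350
  hemisphere S, so the sign is −
  Lon: 178 + 54.42/60 = 178.9070000
  E ⇒ keep positive

1. -87.836500, 169.966817
2. 86.427250, -14.960167
3. 8.742333, -171.762217
4. 3.555167, -25.279167
5. -6.650535, 178.907000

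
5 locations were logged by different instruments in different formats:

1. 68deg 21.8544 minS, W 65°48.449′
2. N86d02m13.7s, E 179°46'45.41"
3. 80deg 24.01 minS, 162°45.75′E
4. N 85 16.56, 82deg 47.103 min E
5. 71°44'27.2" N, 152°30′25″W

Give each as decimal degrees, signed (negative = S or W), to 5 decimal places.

Point 1:
  Latitude: 68 + 21.8544/60 = 68.364240
  hemisphere S, so the sign is −
  Lon: 65 + 48.449/60 = 65.807483
  hemisphere W, so the sign is −
Point 2:
  φ: 86 + 2/60 + 13.7/3600 = 86.037139
  N → positive
  λ: 46′ + 45.41″ = 46.75683′; 179 + 46.75683/60 = 179.779281
  E → positive
Point 3:
  Latitude: 80 + 24.01/60 = 80.400167
  hemisphere S, so the sign is −
  λ: 45.75′ = 0.762500°; total 162.762500
  E ⇒ keep positive
Point 4:
  Latitude: 16.56′ = 0.276000°; total 85.276000
  N → positive
  Lon: 82 + 47.103/60 = 82.785050
  E ⇒ keep positive
Point 5:
  Lat: 71° + 44/60 + 27.2/3600 = 71 + 0.733333 + 0.007556 = 71.740889
  N ⇒ keep positive
  Lon: 30′ + 25″ = 30.41667′; 152 + 30.41667/60 = 152.506944
  hemisphere W, so the sign is −

1. -68.36424, -65.80748
2. 86.03714, 179.77928
3. -80.40017, 162.76250
4. 85.27600, 82.78505
5. 71.74089, -152.50694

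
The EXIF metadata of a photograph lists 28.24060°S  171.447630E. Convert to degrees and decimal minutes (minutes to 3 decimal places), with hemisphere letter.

Lat: fractional part 0.240600 → 14.43600 minutes
Longitude: fractional part 0.447630 → 26.85780 minutes

28° 14.436′ S, 171° 26.858′ E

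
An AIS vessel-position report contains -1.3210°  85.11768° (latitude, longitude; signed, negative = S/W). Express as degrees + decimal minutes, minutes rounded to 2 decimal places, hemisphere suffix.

1° 19.26′ S, 85° 7.06′ E

Latitude is negative → S; |value| = 1.321000
φ: 1° + 0.321000 × 60 = 1° 19.2600′
Longitude: fractional part 0.117680 → 7.0608 minutes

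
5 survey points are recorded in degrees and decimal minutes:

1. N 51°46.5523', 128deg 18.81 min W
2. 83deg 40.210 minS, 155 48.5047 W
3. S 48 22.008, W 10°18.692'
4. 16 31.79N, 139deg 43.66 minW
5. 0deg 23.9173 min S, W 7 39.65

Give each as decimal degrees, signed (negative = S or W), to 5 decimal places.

Point 1:
  Lat: 46.5523′ = 0.775872°; total 51.775872
  N → positive
  Longitude: 128 + 18.81/60 = 128.313500
  hemisphere W, so the sign is −
Point 2:
  Latitude: 83 + 40.21/60 = 83.670167
  hemisphere S, so the sign is −
  Lon: 155 + 48.5047/60 = 155.808412
  W ⇒ negate
Point 3:
  Lat: 48 + 22.008/60 = 48.366800
  S → negative
  Longitude: 10 + 18.692/60 = 10.311533
  W → negative
Point 4:
  Latitude: 31.79′ = 0.529833°; total 16.529833
  N → positive
  Longitude: 139 + 43.66/60 = 139.727667
  hemisphere W, so the sign is −
Point 5:
  φ: 0 + 23.9173/60 = 0.398622
  S → negative
  λ: 39.65′ = 0.660833°; total 7.660833
  W ⇒ negate

1. 51.77587, -128.31350
2. -83.67017, -155.80841
3. -48.36680, -10.31153
4. 16.52983, -139.72767
5. -0.39862, -7.66083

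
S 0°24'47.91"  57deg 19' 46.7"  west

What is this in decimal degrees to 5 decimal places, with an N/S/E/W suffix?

φ: 0 + 24/60 + 47.91/3600 = 0.413308
Lon: 57° + 19/60 + 46.7/3600 = 57 + 0.316667 + 0.012972 = 57.329639

0.41331° S, 57.32964° W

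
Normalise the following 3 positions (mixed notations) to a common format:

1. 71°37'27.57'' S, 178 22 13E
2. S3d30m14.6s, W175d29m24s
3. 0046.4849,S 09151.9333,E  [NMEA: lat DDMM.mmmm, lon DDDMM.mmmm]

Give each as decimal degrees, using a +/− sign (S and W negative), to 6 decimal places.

Point 1:
  Lat: 71 + 37/60 + 27.57/3600 = 71.6243250
  S ⇒ negate
  Longitude: 178° + 22/60 + 13/3600 = 178 + 0.366667 + 0.003611 = 178.3702778
  E → positive
Point 2:
  Lat: 3° + 30/60 + 14.6/3600 = 3 + 0.500000 + 0.004056 = 3.5040556
  hemisphere S, so the sign is −
  Longitude: 175 + 29/60 + 24/3600 = 175.4900000
  W → negative
Point 3:
  φ: split at 2 digits → 00° and 46.4849′; 0 + 46.4849/60 = 0.7747483
  S → negative
  λ: split at 3 digits → 091° and 51.9333′; 91 + 51.9333/60 = 91.8655550
  E → positive

1. -71.624325, 178.370278
2. -3.504056, -175.490000
3. -0.774748, 91.865555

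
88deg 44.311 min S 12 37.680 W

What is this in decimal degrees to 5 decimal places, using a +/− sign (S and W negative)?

Lat: 88 + 44.311/60 = 88.738517
hemisphere S, so the sign is −
Lon: 12 + 37.68/60 = 12.628000
W ⇒ negate

-88.73852, -12.62800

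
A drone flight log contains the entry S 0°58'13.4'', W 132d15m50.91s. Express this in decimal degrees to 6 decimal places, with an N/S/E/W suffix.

0.970389° S, 132.264142° W

Latitude: 0 + 58/60 + 13.4/3600 = 0.9703889
λ: 132° + 15/60 + 50.91/3600 = 132 + 0.250000 + 0.014142 = 132.2641417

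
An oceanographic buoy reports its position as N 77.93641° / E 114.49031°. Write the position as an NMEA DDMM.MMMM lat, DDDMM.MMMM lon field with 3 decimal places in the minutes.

Latitude: fractional part 0.936410 → 56.18460 minutes
λ: 114° + 0.490310 × 60 = 114° 29.41860′

7756.185,N / 11429.419,E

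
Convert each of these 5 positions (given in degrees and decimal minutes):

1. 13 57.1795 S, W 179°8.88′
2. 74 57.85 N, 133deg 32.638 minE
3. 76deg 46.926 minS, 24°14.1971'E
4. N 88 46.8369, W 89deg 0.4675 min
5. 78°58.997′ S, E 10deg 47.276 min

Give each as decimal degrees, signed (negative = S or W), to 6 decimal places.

Point 1:
  Lat: 13 + 57.1795/60 = 13.9529917
  S ⇒ negate
  Longitude: 8.88′ = 0.148000°; total 179.1480000
  hemisphere W, so the sign is −
Point 2:
  Latitude: 57.85′ = 0.964167°; total 74.9641667
  N ⇒ keep positive
  Longitude: 32.638′ = 0.543967°; total 133.5439667
  E ⇒ keep positive
Point 3:
  Latitude: 76 + 46.926/60 = 76.7821000
  hemisphere S, so the sign is −
  λ: 14.1971′ = 0.236618°; total 24.2366183
  E ⇒ keep positive
Point 4:
  φ: 46.8369′ = 0.780615°; total 88.7806150
  N → positive
  Lon: 0.4675′ = 0.007792°; total 89.0077917
  hemisphere W, so the sign is −
Point 5:
  φ: 78 + 58.997/60 = 78.9832833
  hemisphere S, so the sign is −
  λ: 10 + 47.276/60 = 10.7879333
  E ⇒ keep positive

1. -13.952992, -179.148000
2. 74.964167, 133.543967
3. -76.782100, 24.236618
4. 88.780615, -89.007792
5. -78.983283, 10.787933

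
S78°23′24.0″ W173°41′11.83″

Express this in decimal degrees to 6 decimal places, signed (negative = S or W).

-78.390000, -173.686619

Latitude: 78° + 23/60 + 24/3600 = 78 + 0.383333 + 0.006667 = 78.3900000
S ⇒ negate
λ: 41′ + 11.83″ = 41.19717′; 173 + 41.19717/60 = 173.6866194
W ⇒ negate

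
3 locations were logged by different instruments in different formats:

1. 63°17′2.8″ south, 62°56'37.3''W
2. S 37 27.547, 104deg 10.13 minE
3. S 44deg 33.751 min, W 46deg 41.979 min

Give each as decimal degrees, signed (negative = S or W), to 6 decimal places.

Point 1:
  Lat: 63° + 17/60 + 2.8/3600 = 63 + 0.283333 + 0.000778 = 63.2841111
  S → negative
  Lon: 62° + 56/60 + 37.3/3600 = 62 + 0.933333 + 0.010361 = 62.9436944
  W ⇒ negate
Point 2:
  φ: 27.547′ = 0.459117°; total 37.4591167
  S → negative
  Lon: 104 + 10.13/60 = 104.1688333
  E ⇒ keep positive
Point 3:
  Lat: 33.751′ = 0.562517°; total 44.5625167
  S ⇒ negate
  λ: 46 + 41.979/60 = 46.6996500
  hemisphere W, so the sign is −

1. -63.284111, -62.943694
2. -37.459117, 104.168833
3. -44.562517, -46.699650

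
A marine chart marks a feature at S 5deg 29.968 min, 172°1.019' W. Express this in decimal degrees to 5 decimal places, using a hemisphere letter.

Latitude: 5 + 29.968/60 = 5.499467
λ: 172 + 1.019/60 = 172.016983

5.49947° S, 172.01698° W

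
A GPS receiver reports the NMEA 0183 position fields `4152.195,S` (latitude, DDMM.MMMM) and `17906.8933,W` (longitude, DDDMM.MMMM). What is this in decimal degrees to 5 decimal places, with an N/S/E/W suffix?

Lat: degrees = first 2 digits = 41, minutes = 52.195; 41 + 52.195/60 = 41.869917
Lon: degrees = first 3 digits = 179, minutes = 6.8933; 179 + 6.8933/60 = 179.114888

41.86992° S, 179.11489° W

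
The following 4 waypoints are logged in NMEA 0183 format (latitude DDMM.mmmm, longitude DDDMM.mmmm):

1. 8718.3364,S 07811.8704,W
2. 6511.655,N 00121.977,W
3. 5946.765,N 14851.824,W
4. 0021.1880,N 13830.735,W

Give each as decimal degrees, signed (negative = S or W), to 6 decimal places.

1. -87.305607, -78.197840
2. 65.194250, -1.366283
3. 59.779417, -148.863733
4. 0.353133, -138.512250

Point 1:
  Lat: degrees = first 2 digits = 87, minutes = 18.3364; 87 + 18.3364/60 = 87.3056067
  S ⇒ negate
  λ: degrees = first 3 digits = 78, minutes = 11.8704; 78 + 11.8704/60 = 78.1978400
  W ⇒ negate
Point 2:
  Lat: split at 2 digits → 65° and 11.655′; 65 + 11.655/60 = 65.1942500
  N → positive
  Longitude: split at 3 digits → 001° and 21.977′; 1 + 21.977/60 = 1.3662833
  W ⇒ negate
Point 3:
  Latitude: degrees = first 2 digits = 59, minutes = 46.765; 59 + 46.765/60 = 59.7794167
  N → positive
  Longitude: split at 3 digits → 148° and 51.824′; 148 + 51.824/60 = 148.8637333
  W ⇒ negate
Point 4:
  Latitude: split at 2 digits → 00° and 21.188′; 0 + 21.188/60 = 0.3531333
  N ⇒ keep positive
  Lon: split at 3 digits → 138° and 30.735′; 138 + 30.735/60 = 138.5122500
  W → negative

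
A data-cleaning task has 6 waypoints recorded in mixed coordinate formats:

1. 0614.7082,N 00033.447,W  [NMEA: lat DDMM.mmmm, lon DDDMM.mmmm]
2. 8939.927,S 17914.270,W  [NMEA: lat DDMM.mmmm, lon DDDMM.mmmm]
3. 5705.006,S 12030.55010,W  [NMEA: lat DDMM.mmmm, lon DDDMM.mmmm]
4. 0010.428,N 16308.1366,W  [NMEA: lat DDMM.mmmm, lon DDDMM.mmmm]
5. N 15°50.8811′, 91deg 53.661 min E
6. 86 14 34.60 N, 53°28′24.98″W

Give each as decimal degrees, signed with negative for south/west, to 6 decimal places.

Point 1:
  Latitude: split at 2 digits → 06° and 14.7082′; 6 + 14.7082/60 = 6.2451367
  N → positive
  Longitude: degrees = first 3 digits = 0, minutes = 33.447; 0 + 33.447/60 = 0.5574500
  hemisphere W, so the sign is −
Point 2:
  Lat: split at 2 digits → 89° and 39.927′; 89 + 39.927/60 = 89.6654500
  S → negative
  λ: split at 3 digits → 179° and 14.27′; 179 + 14.27/60 = 179.2378333
  hemisphere W, so the sign is −
Point 3:
  φ: degrees = first 2 digits = 57, minutes = 5.006; 57 + 5.006/60 = 57.0834333
  S ⇒ negate
  Longitude: split at 3 digits → 120° and 30.5501′; 120 + 30.5501/60 = 120.5091683
  W → negative
Point 4:
  Latitude: split at 2 digits → 00° and 10.428′; 0 + 10.428/60 = 0.1738000
  N → positive
  λ: split at 3 digits → 163° and 8.1366′; 163 + 8.1366/60 = 163.1356100
  hemisphere W, so the sign is −
Point 5:
  φ: 15 + 50.8811/60 = 15.8480183
  N ⇒ keep positive
  Lon: 91 + 53.661/60 = 91.8943500
  E ⇒ keep positive
Point 6:
  φ: 86° + 14/60 + 34.6/3600 = 86 + 0.233333 + 0.009611 = 86.2429444
  N → positive
  Longitude: 53 + 28/60 + 24.98/3600 = 53.4736056
  W → negative

1. 6.245137, -0.557450
2. -89.665450, -179.237833
3. -57.083433, -120.509168
4. 0.173800, -163.135610
5. 15.848018, 91.894350
6. 86.242944, -53.473606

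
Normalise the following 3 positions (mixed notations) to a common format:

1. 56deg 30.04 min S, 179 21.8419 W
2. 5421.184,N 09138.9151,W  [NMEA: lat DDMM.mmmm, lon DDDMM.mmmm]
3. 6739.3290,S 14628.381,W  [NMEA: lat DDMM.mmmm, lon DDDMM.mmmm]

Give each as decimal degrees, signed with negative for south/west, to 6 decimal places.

1. -56.500667, -179.364032
2. 54.353067, -91.648585
3. -67.655483, -146.473017

Point 1:
  Lat: 30.04′ = 0.500667°; total 56.5006667
  S ⇒ negate
  Longitude: 179 + 21.8419/60 = 179.3640317
  W ⇒ negate
Point 2:
  Latitude: split at 2 digits → 54° and 21.184′; 54 + 21.184/60 = 54.3530667
  N ⇒ keep positive
  Lon: degrees = first 3 digits = 91, minutes = 38.9151; 91 + 38.9151/60 = 91.6485850
  W ⇒ negate
Point 3:
  Latitude: degrees = first 2 digits = 67, minutes = 39.329; 67 + 39.329/60 = 67.6554833
  S → negative
  λ: degrees = first 3 digits = 146, minutes = 28.381; 146 + 28.381/60 = 146.4730167
  W ⇒ negate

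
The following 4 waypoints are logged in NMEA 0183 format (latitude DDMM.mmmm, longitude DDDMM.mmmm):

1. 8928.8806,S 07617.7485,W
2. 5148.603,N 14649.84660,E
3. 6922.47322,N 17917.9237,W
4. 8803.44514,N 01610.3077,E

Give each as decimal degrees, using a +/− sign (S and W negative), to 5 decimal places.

Point 1:
  φ: degrees = first 2 digits = 89, minutes = 28.8806; 89 + 28.8806/60 = 89.481343
  hemisphere S, so the sign is −
  λ: degrees = first 3 digits = 76, minutes = 17.7485; 76 + 17.7485/60 = 76.295808
  W ⇒ negate
Point 2:
  Latitude: degrees = first 2 digits = 51, minutes = 48.603; 51 + 48.603/60 = 51.810050
  N → positive
  Lon: degrees = first 3 digits = 146, minutes = 49.8466; 146 + 49.8466/60 = 146.830777
  E → positive
Point 3:
  φ: split at 2 digits → 69° and 22.47322′; 69 + 22.47322/60 = 69.374554
  N → positive
  Longitude: split at 3 digits → 179° and 17.9237′; 179 + 17.9237/60 = 179.298728
  W ⇒ negate
Point 4:
  Latitude: degrees = first 2 digits = 88, minutes = 3.44514; 88 + 3.44514/60 = 88.057419
  N → positive
  Lon: split at 3 digits → 016° and 10.3077′; 16 + 10.3077/60 = 16.171795
  E → positive

1. -89.48134, -76.29581
2. 51.81005, 146.83078
3. 69.37455, -179.29873
4. 88.05742, 16.17180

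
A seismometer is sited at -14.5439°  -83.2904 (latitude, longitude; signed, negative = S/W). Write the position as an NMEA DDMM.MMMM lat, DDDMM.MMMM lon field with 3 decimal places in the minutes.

1432.634,S / 08317.424,W

Latitude is negative → S; |value| = 14.543900
Lat: fractional part 0.543900 → 32.63400 minutes
Longitude is negative → W; |value| = 83.290400
λ: fractional part 0.290400 → 17.42400 minutes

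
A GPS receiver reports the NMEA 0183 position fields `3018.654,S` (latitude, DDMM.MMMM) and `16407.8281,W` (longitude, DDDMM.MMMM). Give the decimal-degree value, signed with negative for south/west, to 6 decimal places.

Latitude: split at 2 digits → 30° and 18.654′; 30 + 18.654/60 = 30.3109000
S → negative
λ: split at 3 digits → 164° and 7.8281′; 164 + 7.8281/60 = 164.1304683
W ⇒ negate

-30.310900, -164.130468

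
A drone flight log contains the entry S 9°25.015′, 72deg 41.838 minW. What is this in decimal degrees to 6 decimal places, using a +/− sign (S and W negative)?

-9.416917, -72.697300

Lat: 25.015′ = 0.416917°; total 9.4169167
S → negative
Lon: 41.838′ = 0.697300°; total 72.6973000
W → negative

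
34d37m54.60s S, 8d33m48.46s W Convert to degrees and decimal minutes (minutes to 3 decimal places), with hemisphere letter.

Latitude: 37 + 54.6/60 = 37.91000′
λ: seconds/60 = 0.80767; minutes = 33 + 0.80767 = 33.80767

34° 37.910′ S, 8° 33.808′ W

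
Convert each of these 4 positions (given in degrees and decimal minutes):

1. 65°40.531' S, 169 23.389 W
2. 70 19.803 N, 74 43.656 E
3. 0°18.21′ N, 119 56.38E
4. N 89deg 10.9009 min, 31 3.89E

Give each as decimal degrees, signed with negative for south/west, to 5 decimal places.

1. -65.67552, -169.38982
2. 70.33005, 74.72760
3. 0.30350, 119.93967
4. 89.18168, 31.06483

Point 1:
  Lat: 40.531′ = 0.675517°; total 65.675517
  S → negative
  Longitude: 169 + 23.389/60 = 169.389817
  W → negative
Point 2:
  Lat: 19.803′ = 0.330050°; total 70.330050
  N → positive
  Lon: 43.656′ = 0.727600°; total 74.727600
  E → positive
Point 3:
  φ: 0 + 18.21/60 = 0.303500
  N → positive
  λ: 119 + 56.38/60 = 119.939667
  E ⇒ keep positive
Point 4:
  Latitude: 89 + 10.9009/60 = 89.181682
  N ⇒ keep positive
  Longitude: 3.89′ = 0.064833°; total 31.064833
  E → positive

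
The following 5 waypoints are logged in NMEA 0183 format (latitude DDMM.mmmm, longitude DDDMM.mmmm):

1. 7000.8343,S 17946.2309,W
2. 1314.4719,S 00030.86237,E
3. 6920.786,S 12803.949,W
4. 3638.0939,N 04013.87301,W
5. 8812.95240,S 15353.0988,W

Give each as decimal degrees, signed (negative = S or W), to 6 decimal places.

1. -70.013905, -179.770515
2. -13.241198, 0.514373
3. -69.346433, -128.065817
4. 36.634898, -40.231217
5. -88.215873, -153.884980

Point 1:
  Lat: degrees = first 2 digits = 70, minutes = 0.8343; 70 + 0.8343/60 = 70.0139050
  S → negative
  Lon: split at 3 digits → 179° and 46.2309′; 179 + 46.2309/60 = 179.7705150
  W ⇒ negate
Point 2:
  φ: degrees = first 2 digits = 13, minutes = 14.4719; 13 + 14.4719/60 = 13.2411983
  hemisphere S, so the sign is −
  λ: split at 3 digits → 000° and 30.86237′; 0 + 30.86237/60 = 0.5143728
  E → positive
Point 3:
  Lat: degrees = first 2 digits = 69, minutes = 20.786; 69 + 20.786/60 = 69.3464333
  S ⇒ negate
  λ: split at 3 digits → 128° and 3.949′; 128 + 3.949/60 = 128.0658167
  hemisphere W, so the sign is −
Point 4:
  φ: degrees = first 2 digits = 36, minutes = 38.0939; 36 + 38.0939/60 = 36.6348983
  N → positive
  Longitude: degrees = first 3 digits = 40, minutes = 13.87301; 40 + 13.87301/60 = 40.2312168
  hemisphere W, so the sign is −
Point 5:
  φ: split at 2 digits → 88° and 12.9524′; 88 + 12.9524/60 = 88.2158733
  S → negative
  Longitude: degrees = first 3 digits = 153, minutes = 53.0988; 153 + 53.0988/60 = 153.8849800
  hemisphere W, so the sign is −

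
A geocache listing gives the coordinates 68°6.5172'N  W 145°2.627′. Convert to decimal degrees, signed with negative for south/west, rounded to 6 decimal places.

Latitude: 6.5172′ = 0.108620°; total 68.1086200
N → positive
Longitude: 2.627′ = 0.043783°; total 145.0437833
W ⇒ negate

68.108620, -145.043783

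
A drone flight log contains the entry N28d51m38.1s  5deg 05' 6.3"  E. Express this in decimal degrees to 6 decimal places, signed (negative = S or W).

Latitude: 51′ + 38.1″ = 51.63500′; 28 + 51.63500/60 = 28.8605833
N ⇒ keep positive
Longitude: 5′ + 6.3″ = 5.10500′; 5 + 5.10500/60 = 5.0850833
E → positive

28.860583, 5.085083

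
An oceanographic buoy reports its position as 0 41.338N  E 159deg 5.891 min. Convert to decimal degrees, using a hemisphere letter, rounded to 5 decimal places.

0.68897° N, 159.09818° E

φ: 41.338′ = 0.688967°; total 0.688967
Lon: 5.891′ = 0.098183°; total 159.098183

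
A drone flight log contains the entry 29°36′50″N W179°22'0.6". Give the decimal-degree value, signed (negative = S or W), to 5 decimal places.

29.61389, -179.36683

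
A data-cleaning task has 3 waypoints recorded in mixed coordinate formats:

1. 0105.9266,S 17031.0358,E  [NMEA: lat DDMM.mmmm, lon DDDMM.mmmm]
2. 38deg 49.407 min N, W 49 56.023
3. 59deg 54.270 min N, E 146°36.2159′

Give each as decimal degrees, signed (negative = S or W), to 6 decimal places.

Point 1:
  φ: split at 2 digits → 01° and 5.9266′; 1 + 5.9266/60 = 1.0987767
  hemisphere S, so the sign is −
  λ: split at 3 digits → 170° and 31.0358′; 170 + 31.0358/60 = 170.5172633
  E ⇒ keep positive
Point 2:
  Lat: 38 + 49.407/60 = 38.8234500
  N → positive
  Lon: 56.023′ = 0.933717°; total 49.9337167
  W ⇒ negate
Point 3:
  Lat: 54.27′ = 0.904500°; total 59.9045000
  N ⇒ keep positive
  λ: 146 + 36.2159/60 = 146.6035983
  E → positive

1. -1.098777, 170.517263
2. 38.823450, -49.933717
3. 59.904500, 146.603598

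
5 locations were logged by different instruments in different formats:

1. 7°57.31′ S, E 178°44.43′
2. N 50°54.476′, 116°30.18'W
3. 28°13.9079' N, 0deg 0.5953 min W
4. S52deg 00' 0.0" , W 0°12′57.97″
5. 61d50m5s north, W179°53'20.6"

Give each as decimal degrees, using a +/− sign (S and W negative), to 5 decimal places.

1. -7.95517, 178.74050
2. 50.90793, -116.50300
3. 28.23180, -0.00992
4. -52.00000, -0.21610
5. 61.83472, -179.88906

Point 1:
  φ: 57.31′ = 0.955167°; total 7.955167
  S → negative
  λ: 178 + 44.43/60 = 178.740500
  E ⇒ keep positive
Point 2:
  Lat: 50 + 54.476/60 = 50.907933
  N ⇒ keep positive
  Longitude: 116 + 30.18/60 = 116.503000
  W → negative
Point 3:
  Latitude: 13.9079′ = 0.231798°; total 28.231798
  N → positive
  Lon: 0.5953′ = 0.009922°; total 0.009922
  W ⇒ negate
Point 4:
  Lat: 52 + 0/60 + 0/3600 = 52.000000
  S ⇒ negate
  λ: 0 + 12/60 + 57.97/3600 = 0.216103
  W → negative
Point 5:
  φ: 50′ + 5″ = 50.08333′; 61 + 50.08333/60 = 61.834722
  N ⇒ keep positive
  λ: 179 + 53/60 + 20.6/3600 = 179.889056
  W ⇒ negate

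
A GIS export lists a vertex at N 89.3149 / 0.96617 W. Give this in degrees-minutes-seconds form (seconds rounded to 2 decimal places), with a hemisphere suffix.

Lat: 0.314900 × 60 = 18.89400′ → 18′, remainder × 60 = 53.6400″
Lon: 0.966170° → 57.97020′; 0.97020 × 60 = 58.2120″

89°18′53.64″ N, 0°57′58.21″ W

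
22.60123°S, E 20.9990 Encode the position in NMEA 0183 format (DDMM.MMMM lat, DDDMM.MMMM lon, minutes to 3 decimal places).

2236.074,S / 02059.940,E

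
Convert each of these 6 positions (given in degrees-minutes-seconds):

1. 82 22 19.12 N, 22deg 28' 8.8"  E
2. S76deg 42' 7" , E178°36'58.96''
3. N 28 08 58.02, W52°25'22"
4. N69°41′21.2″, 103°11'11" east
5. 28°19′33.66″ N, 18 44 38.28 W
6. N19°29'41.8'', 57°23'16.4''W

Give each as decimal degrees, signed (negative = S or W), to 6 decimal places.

Point 1:
  φ: 82° + 22/60 + 19.12/3600 = 82 + 0.366667 + 0.005311 = 82.3719778
  N → positive
  λ: 22 + 28/60 + 8.8/3600 = 22.4691111
  E ⇒ keep positive
Point 2:
  Lat: 76 + 42/60 + 7/3600 = 76.7019444
  S ⇒ negate
  Longitude: 178° + 36/60 + 58.96/3600 = 178 + 0.600000 + 0.016378 = 178.6163778
  E ⇒ keep positive
Point 3:
  Latitude: 28° + 8/60 + 58.02/3600 = 28 + 0.133333 + 0.016117 = 28.1494500
  N → positive
  λ: 52 + 25/60 + 22/3600 = 52.4227778
  W → negative
Point 4:
  φ: 69 + 41/60 + 21.2/3600 = 69.6892222
  N ⇒ keep positive
  Lon: 11′ + 11″ = 11.18333′; 103 + 11.18333/60 = 103.1863889
  E → positive
Point 5:
  Latitude: 19′ + 33.66″ = 19.56100′; 28 + 19.56100/60 = 28.3260167
  N → positive
  Longitude: 18 + 44/60 + 38.28/3600 = 18.7439667
  hemisphere W, so the sign is −
Point 6:
  Lat: 29′ + 41.8″ = 29.69667′; 19 + 29.69667/60 = 19.4949444
  N ⇒ keep positive
  Longitude: 23′ + 16.4″ = 23.27333′; 57 + 23.27333/60 = 57.3878889
  W ⇒ negate

1. 82.371978, 22.469111
2. -76.701944, 178.616378
3. 28.149450, -52.422778
4. 69.689222, 103.186389
5. 28.326017, -18.743967
6. 19.494944, -57.387889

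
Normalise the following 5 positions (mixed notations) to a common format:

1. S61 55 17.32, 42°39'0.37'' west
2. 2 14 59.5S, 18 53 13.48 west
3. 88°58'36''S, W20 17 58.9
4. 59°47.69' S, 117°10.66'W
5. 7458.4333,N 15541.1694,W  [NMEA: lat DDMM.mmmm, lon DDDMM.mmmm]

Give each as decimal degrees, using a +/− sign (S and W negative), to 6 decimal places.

Point 1:
  φ: 55′ + 17.32″ = 55.28867′; 61 + 55.28867/60 = 61.9214778
  hemisphere S, so the sign is −
  Lon: 42 + 39/60 + 0.37/3600 = 42.6501028
  hemisphere W, so the sign is −
Point 2:
  Lat: 2° + 14/60 + 59.5/3600 = 2 + 0.233333 + 0.016528 = 2.2498611
  S ⇒ negate
  λ: 18 + 53/60 + 13.48/3600 = 18.8870778
  W ⇒ negate
Point 3:
  φ: 58′ + 36″ = 58.60000′; 88 + 58.60000/60 = 88.9766667
  hemisphere S, so the sign is −
  Lon: 20 + 17/60 + 58.9/3600 = 20.2996944
  W → negative
Point 4:
  φ: 47.69′ = 0.794833°; total 59.7948333
  S → negative
  Longitude: 10.66′ = 0.177667°; total 117.1776667
  hemisphere W, so the sign is −
Point 5:
  Latitude: split at 2 digits → 74° and 58.4333′; 74 + 58.4333/60 = 74.9738883
  N → positive
  Longitude: split at 3 digits → 155° and 41.1694′; 155 + 41.1694/60 = 155.6861567
  W → negative

1. -61.921478, -42.650103
2. -2.249861, -18.887078
3. -88.976667, -20.299694
4. -59.794833, -117.177667
5. 74.973888, -155.686157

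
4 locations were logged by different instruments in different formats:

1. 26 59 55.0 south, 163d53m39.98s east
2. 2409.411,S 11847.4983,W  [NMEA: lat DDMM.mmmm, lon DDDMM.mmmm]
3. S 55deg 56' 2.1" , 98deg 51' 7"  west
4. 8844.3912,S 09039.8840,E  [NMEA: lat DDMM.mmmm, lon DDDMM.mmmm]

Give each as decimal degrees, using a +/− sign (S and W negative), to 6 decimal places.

1. -26.998611, 163.894439
2. -24.156850, -118.791638
3. -55.933917, -98.851944
4. -88.739853, 90.664733

Point 1:
  φ: 26 + 59/60 + 55/3600 = 26.9986111
  S ⇒ negate
  Longitude: 163° + 53/60 + 39.98/3600 = 163 + 0.883333 + 0.011106 = 163.8944389
  E → positive
Point 2:
  Lat: degrees = first 2 digits = 24, minutes = 9.411; 24 + 9.411/60 = 24.1568500
  S → negative
  Lon: degrees = first 3 digits = 118, minutes = 47.4983; 118 + 47.4983/60 = 118.7916383
  W ⇒ negate
Point 3:
  φ: 55° + 56/60 + 2.1/3600 = 55 + 0.933333 + 0.000583 = 55.9339167
  hemisphere S, so the sign is −
  λ: 51′ + 7″ = 51.11667′; 98 + 51.11667/60 = 98.8519444
  W → negative
Point 4:
  φ: split at 2 digits → 88° and 44.3912′; 88 + 44.3912/60 = 88.7398533
  hemisphere S, so the sign is −
  λ: degrees = first 3 digits = 90, minutes = 39.884; 90 + 39.884/60 = 90.6647333
  E → positive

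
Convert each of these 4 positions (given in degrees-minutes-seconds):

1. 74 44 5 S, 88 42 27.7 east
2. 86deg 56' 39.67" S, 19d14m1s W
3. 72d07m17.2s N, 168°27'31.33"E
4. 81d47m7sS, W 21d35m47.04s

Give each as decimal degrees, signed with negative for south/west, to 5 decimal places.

1. -74.73472, 88.70769
2. -86.94435, -19.23361
3. 72.12144, 168.45870
4. -81.78528, -21.59640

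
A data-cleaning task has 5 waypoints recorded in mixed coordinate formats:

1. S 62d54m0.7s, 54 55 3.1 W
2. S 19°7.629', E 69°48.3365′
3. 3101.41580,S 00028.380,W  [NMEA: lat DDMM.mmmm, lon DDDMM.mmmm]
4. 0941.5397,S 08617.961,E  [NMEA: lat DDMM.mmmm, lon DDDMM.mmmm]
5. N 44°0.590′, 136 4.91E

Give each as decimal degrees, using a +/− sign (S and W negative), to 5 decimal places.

Point 1:
  Latitude: 62° + 54/60 + 0.7/3600 = 62 + 0.900000 + 0.000194 = 62.900194
  S ⇒ negate
  λ: 54 + 55/60 + 3.1/3600 = 54.917528
  W → negative
Point 2:
  Lat: 7.629′ = 0.127150°; total 19.127150
  S → negative
  λ: 48.3365′ = 0.805608°; total 69.805608
  E → positive
Point 3:
  Lat: split at 2 digits → 31° and 1.4158′; 31 + 1.4158/60 = 31.023597
  S ⇒ negate
  λ: degrees = first 3 digits = 0, minutes = 28.38; 0 + 28.38/60 = 0.473000
  W ⇒ negate
Point 4:
  Lat: degrees = first 2 digits = 9, minutes = 41.5397; 9 + 41.5397/60 = 9.692328
  hemisphere S, so the sign is −
  Lon: split at 3 digits → 086° and 17.961′; 86 + 17.961/60 = 86.299350
  E ⇒ keep positive
Point 5:
  Latitude: 44 + 0.59/60 = 44.009833
  N → positive
  Longitude: 136 + 4.91/60 = 136.081833
  E → positive

1. -62.90019, -54.91753
2. -19.12715, 69.80561
3. -31.02360, -0.47300
4. -9.69233, 86.29935
5. 44.00983, 136.08183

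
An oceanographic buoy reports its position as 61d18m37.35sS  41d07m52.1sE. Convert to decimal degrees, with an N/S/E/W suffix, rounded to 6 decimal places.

61.310375° S, 41.131139° E

Lat: 61 + 18/60 + 37.35/3600 = 61.3103750
Lon: 41° + 7/60 + 52.1/3600 = 41 + 0.116667 + 0.014472 = 41.1311389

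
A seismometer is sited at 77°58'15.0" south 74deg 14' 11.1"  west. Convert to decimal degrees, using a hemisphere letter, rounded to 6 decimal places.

77.970833° S, 74.236417° W

φ: 58′ + 15″ = 58.25000′; 77 + 58.25000/60 = 77.9708333
λ: 74 + 14/60 + 11.1/3600 = 74.2364167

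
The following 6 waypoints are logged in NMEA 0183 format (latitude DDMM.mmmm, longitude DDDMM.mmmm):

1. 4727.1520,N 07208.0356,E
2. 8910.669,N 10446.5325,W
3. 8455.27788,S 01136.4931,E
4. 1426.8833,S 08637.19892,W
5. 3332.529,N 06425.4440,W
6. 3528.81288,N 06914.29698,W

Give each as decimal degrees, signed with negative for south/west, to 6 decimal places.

Point 1:
  Lat: degrees = first 2 digits = 47, minutes = 27.152; 47 + 27.152/60 = 47.4525333
  N → positive
  Longitude: degrees = first 3 digits = 72, minutes = 8.0356; 72 + 8.0356/60 = 72.1339267
  E ⇒ keep positive
Point 2:
  Latitude: split at 2 digits → 89° and 10.669′; 89 + 10.669/60 = 89.1778167
  N ⇒ keep positive
  λ: degrees = first 3 digits = 104, minutes = 46.5325; 104 + 46.5325/60 = 104.7755417
  W ⇒ negate
Point 3:
  Latitude: degrees = first 2 digits = 84, minutes = 55.27788; 84 + 55.27788/60 = 84.9212980
  hemisphere S, so the sign is −
  Lon: split at 3 digits → 011° and 36.4931′; 11 + 36.4931/60 = 11.6082183
  E → positive
Point 4:
  φ: degrees = first 2 digits = 14, minutes = 26.8833; 14 + 26.8833/60 = 14.4480550
  S → negative
  Longitude: degrees = first 3 digits = 86, minutes = 37.19892; 86 + 37.19892/60 = 86.6199820
  W ⇒ negate
Point 5:
  Latitude: split at 2 digits → 33° and 32.529′; 33 + 32.529/60 = 33.5421500
  N → positive
  Lon: split at 3 digits → 064° and 25.444′; 64 + 25.444/60 = 64.4240667
  W → negative
Point 6:
  Latitude: degrees = first 2 digits = 35, minutes = 28.81288; 35 + 28.81288/60 = 35.4802147
  N → positive
  λ: split at 3 digits → 069° and 14.29698′; 69 + 14.29698/60 = 69.2382830
  hemisphere W, so the sign is −

1. 47.452533, 72.133927
2. 89.177817, -104.775542
3. -84.921298, 11.608218
4. -14.448055, -86.619982
5. 33.542150, -64.424067
6. 35.480215, -69.238283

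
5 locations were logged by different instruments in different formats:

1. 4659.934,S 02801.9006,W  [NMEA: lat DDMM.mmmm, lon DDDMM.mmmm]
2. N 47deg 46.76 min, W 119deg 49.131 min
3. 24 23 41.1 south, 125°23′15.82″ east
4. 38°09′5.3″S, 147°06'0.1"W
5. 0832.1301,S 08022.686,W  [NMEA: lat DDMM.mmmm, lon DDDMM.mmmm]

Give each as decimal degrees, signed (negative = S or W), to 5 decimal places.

Point 1:
  Lat: degrees = first 2 digits = 46, minutes = 59.934; 46 + 59.934/60 = 46.998900
  S ⇒ negate
  Longitude: degrees = first 3 digits = 28, minutes = 1.9006; 28 + 1.9006/60 = 28.031677
  W → negative
Point 2:
  Latitude: 47 + 46.76/60 = 47.779333
  N ⇒ keep positive
  Longitude: 119 + 49.131/60 = 119.818850
  W ⇒ negate
Point 3:
  φ: 24° + 23/60 + 41.1/3600 = 24 + 0.383333 + 0.011417 = 24.394750
  hemisphere S, so the sign is −
  Longitude: 125° + 23/60 + 15.82/3600 = 125 + 0.383333 + 0.004394 = 125.387728
  E ⇒ keep positive
Point 4:
  φ: 9′ + 5.3″ = 9.08833′; 38 + 9.08833/60 = 38.151472
  S ⇒ negate
  Longitude: 147° + 6/60 + 0.1/3600 = 147 + 0.100000 + 0.000028 = 147.100028
  W ⇒ negate
Point 5:
  Latitude: split at 2 digits → 08° and 32.1301′; 8 + 32.1301/60 = 8.535502
  S ⇒ negate
  λ: degrees = first 3 digits = 80, minutes = 22.686; 80 + 22.686/60 = 80.378100
  hemisphere W, so the sign is −

1. -46.99890, -28.03168
2. 47.77933, -119.81885
3. -24.39475, 125.38773
4. -38.15147, -147.10003
5. -8.53550, -80.37810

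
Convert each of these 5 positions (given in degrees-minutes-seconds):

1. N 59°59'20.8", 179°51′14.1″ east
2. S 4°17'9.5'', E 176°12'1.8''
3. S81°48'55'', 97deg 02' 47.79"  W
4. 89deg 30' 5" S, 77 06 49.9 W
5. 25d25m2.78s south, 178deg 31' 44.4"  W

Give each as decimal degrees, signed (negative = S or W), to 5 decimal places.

1. 59.98911, 179.85392
2. -4.28597, 176.20050
3. -81.81528, -97.04661
4. -89.50139, -77.11386
5. -25.41744, -178.52900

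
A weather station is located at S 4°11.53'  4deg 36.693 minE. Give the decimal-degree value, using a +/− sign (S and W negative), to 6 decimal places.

-4.192167, 4.611550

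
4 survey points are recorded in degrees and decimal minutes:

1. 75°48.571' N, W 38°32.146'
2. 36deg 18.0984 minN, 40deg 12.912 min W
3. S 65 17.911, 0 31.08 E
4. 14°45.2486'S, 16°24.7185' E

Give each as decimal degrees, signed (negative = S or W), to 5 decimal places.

Point 1:
  Lat: 48.571′ = 0.809517°; total 75.809517
  N ⇒ keep positive
  Lon: 38 + 32.146/60 = 38.535767
  hemisphere W, so the sign is −
Point 2:
  Latitude: 18.0984′ = 0.301640°; total 36.301640
  N ⇒ keep positive
  Longitude: 12.912′ = 0.215200°; total 40.215200
  W → negative
Point 3:
  Latitude: 17.911′ = 0.298517°; total 65.298517
  hemisphere S, so the sign is −
  Longitude: 0 + 31.08/60 = 0.518000
  E ⇒ keep positive
Point 4:
  Lat: 45.2486′ = 0.754143°; total 14.754143
  S → negative
  Lon: 24.7185′ = 0.411975°; total 16.411975
  E → positive

1. 75.80952, -38.53577
2. 36.30164, -40.21520
3. -65.29852, 0.51800
4. -14.75414, 16.41198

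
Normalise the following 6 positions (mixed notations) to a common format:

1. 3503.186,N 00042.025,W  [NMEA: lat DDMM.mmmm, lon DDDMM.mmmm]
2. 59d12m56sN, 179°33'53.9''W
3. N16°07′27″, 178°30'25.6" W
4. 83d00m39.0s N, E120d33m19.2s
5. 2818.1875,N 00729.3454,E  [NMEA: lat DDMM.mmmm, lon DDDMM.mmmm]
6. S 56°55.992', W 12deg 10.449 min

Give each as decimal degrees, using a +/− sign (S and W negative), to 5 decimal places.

1. 35.05310, -0.70042
2. 59.21556, -179.56497
3. 16.12417, -178.50711
4. 83.01083, 120.55533
5. 28.30313, 7.48909
6. -56.93320, -12.17415

Point 1:
  Latitude: split at 2 digits → 35° and 3.186′; 35 + 3.186/60 = 35.053100
  N → positive
  λ: split at 3 digits → 000° and 42.025′; 0 + 42.025/60 = 0.700417
  W ⇒ negate
Point 2:
  Lat: 59° + 12/60 + 56/3600 = 59 + 0.200000 + 0.015556 = 59.215556
  N → positive
  Longitude: 33′ + 53.9″ = 33.89833′; 179 + 33.89833/60 = 179.564972
  W ⇒ negate
Point 3:
  Latitude: 7′ + 27″ = 7.45000′; 16 + 7.45000/60 = 16.124167
  N → positive
  Lon: 30′ + 25.6″ = 30.42667′; 178 + 30.42667/60 = 178.507111
  hemisphere W, so the sign is −
Point 4:
  φ: 0′ + 39″ = 0.65000′; 83 + 0.65000/60 = 83.010833
  N ⇒ keep positive
  Lon: 120 + 33/60 + 19.2/3600 = 120.555333
  E → positive
Point 5:
  Latitude: split at 2 digits → 28° and 18.1875′; 28 + 18.1875/60 = 28.303125
  N → positive
  Lon: degrees = first 3 digits = 7, minutes = 29.3454; 7 + 29.3454/60 = 7.489090
  E → positive
Point 6:
  φ: 56 + 55.992/60 = 56.933200
  S → negative
  Longitude: 12 + 10.449/60 = 12.174150
  hemisphere W, so the sign is −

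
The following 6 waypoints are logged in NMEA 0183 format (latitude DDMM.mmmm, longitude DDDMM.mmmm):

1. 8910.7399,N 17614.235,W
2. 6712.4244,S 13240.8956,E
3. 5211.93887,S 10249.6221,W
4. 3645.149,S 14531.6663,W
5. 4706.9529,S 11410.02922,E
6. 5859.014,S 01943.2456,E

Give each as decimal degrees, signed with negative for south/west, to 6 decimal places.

1. 89.178998, -176.237250
2. -67.207073, 132.681593
3. -52.198981, -102.827035
4. -36.752483, -145.527772
5. -47.115882, 114.167154
6. -58.983567, 19.720760

Point 1:
  φ: degrees = first 2 digits = 89, minutes = 10.7399; 89 + 10.7399/60 = 89.1789983
  N ⇒ keep positive
  Longitude: degrees = first 3 digits = 176, minutes = 14.235; 176 + 14.235/60 = 176.2372500
  W ⇒ negate
Point 2:
  φ: degrees = first 2 digits = 67, minutes = 12.4244; 67 + 12.4244/60 = 67.2070733
  S ⇒ negate
  Lon: split at 3 digits → 132° and 40.8956′; 132 + 40.8956/60 = 132.6815933
  E → positive
Point 3:
  Latitude: split at 2 digits → 52° and 11.93887′; 52 + 11.93887/60 = 52.1989812
  S ⇒ negate
  Longitude: degrees = first 3 digits = 102, minutes = 49.6221; 102 + 49.6221/60 = 102.8270350
  W → negative
Point 4:
  Latitude: split at 2 digits → 36° and 45.149′; 36 + 45.149/60 = 36.7524833
  S → negative
  λ: degrees = first 3 digits = 145, minutes = 31.6663; 145 + 31.6663/60 = 145.5277717
  W ⇒ negate
Point 5:
  φ: split at 2 digits → 47° and 6.9529′; 47 + 6.9529/60 = 47.1158817
  S → negative
  Lon: degrees = first 3 digits = 114, minutes = 10.02922; 114 + 10.02922/60 = 114.1671537
  E ⇒ keep positive
Point 6:
  Latitude: degrees = first 2 digits = 58, minutes = 59.014; 58 + 59.014/60 = 58.9835667
  S → negative
  λ: split at 3 digits → 019° and 43.2456′; 19 + 43.2456/60 = 19.7207600
  E → positive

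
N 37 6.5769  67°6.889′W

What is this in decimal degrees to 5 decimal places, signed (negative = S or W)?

φ: 6.5769′ = 0.109615°; total 37.109615
N ⇒ keep positive
λ: 6.889′ = 0.114817°; total 67.114817
hemisphere W, so the sign is −

37.10962, -67.11482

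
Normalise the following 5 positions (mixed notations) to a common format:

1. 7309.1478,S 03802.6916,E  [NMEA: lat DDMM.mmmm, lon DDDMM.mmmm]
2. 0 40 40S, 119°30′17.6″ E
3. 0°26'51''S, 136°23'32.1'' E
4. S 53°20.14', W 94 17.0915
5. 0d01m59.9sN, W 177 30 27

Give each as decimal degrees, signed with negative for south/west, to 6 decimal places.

Point 1:
  Lat: split at 2 digits → 73° and 9.1478′; 73 + 9.1478/60 = 73.1524633
  S → negative
  Lon: split at 3 digits → 038° and 2.6916′; 38 + 2.6916/60 = 38.0448600
  E → positive
Point 2:
  Latitude: 0 + 40/60 + 40/3600 = 0.6777778
  hemisphere S, so the sign is −
  Longitude: 119° + 30/60 + 17.6/3600 = 119 + 0.500000 + 0.004889 = 119.5048889
  E → positive
Point 3:
  φ: 0° + 26/60 + 51/3600 = 0 + 0.433333 + 0.014167 = 0.4475000
  hemisphere S, so the sign is −
  λ: 136° + 23/60 + 32.1/3600 = 136 + 0.383333 + 0.008917 = 136.3922500
  E → positive
Point 4:
  Latitude: 20.14′ = 0.335667°; total 53.3356667
  S ⇒ negate
  Longitude: 17.0915′ = 0.284858°; total 94.2848583
  hemisphere W, so the sign is −
Point 5:
  φ: 0° + 1/60 + 59.9/3600 = 0 + 0.016667 + 0.016639 = 0.0333056
  N ⇒ keep positive
  λ: 30′ + 27″ = 30.45000′; 177 + 30.45000/60 = 177.5075000
  hemisphere W, so the sign is −

1. -73.152463, 38.044860
2. -0.677778, 119.504889
3. -0.447500, 136.392250
4. -53.335667, -94.284858
5. 0.033306, -177.507500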